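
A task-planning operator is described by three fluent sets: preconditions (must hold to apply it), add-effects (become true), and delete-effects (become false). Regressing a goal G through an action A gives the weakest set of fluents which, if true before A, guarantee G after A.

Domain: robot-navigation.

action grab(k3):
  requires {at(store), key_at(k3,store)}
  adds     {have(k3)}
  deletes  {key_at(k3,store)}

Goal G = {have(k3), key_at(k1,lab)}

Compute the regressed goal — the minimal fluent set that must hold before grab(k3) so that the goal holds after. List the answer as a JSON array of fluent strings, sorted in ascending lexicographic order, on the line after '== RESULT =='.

Compute (G \ add) ∪ pre:
  G ∩ del = {}  (empty — regression defined)
  G \ add = {have(k3), key_at(k1,lab)} \ {have(k3)} = {key_at(k1,lab)}
  ∪ pre   = {key_at(k1,lab)} ∪ {at(store), key_at(k3,store)}
          = {at(store), key_at(k1,lab), key_at(k3,store)}

== RESULT ==
["at(store)", "key_at(k1,lab)", "key_at(k3,store)"]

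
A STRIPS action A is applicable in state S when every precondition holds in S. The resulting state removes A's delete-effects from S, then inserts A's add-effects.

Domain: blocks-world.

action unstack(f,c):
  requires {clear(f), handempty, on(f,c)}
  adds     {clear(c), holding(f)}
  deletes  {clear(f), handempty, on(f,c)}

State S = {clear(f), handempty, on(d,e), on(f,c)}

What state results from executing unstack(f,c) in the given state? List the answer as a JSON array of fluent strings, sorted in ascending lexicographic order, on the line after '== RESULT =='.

Progress:
  pre ⊆ S: {clear(f), handempty, on(f,c)} ⊆ S  — applicable
  S \ del = {on(d,e)}
  ∪ add   = {clear(c), holding(f), on(d,e)}

== RESULT ==
["clear(c)", "holding(f)", "on(d,e)"]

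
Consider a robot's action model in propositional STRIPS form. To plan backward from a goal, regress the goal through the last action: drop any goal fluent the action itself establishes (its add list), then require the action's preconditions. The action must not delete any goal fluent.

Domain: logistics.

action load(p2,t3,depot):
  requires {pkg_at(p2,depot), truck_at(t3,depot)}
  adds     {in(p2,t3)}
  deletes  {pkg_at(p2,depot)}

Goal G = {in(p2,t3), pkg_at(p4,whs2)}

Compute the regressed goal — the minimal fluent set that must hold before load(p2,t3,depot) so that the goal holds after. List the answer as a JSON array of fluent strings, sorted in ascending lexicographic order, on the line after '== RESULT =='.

Compute (G \ add) ∪ pre:
  G ∩ del = {}  (empty — regression defined)
  G \ add = {in(p2,t3), pkg_at(p4,whs2)} \ {in(p2,t3)} = {pkg_at(p4,whs2)}
  ∪ pre   = {pkg_at(p4,whs2)} ∪ {pkg_at(p2,depot), truck_at(t3,depot)}
          = {pkg_at(p2,depot), pkg_at(p4,whs2), truck_at(t3,depot)}

== RESULT ==
["pkg_at(p2,depot)", "pkg_at(p4,whs2)", "truck_at(t3,depot)"]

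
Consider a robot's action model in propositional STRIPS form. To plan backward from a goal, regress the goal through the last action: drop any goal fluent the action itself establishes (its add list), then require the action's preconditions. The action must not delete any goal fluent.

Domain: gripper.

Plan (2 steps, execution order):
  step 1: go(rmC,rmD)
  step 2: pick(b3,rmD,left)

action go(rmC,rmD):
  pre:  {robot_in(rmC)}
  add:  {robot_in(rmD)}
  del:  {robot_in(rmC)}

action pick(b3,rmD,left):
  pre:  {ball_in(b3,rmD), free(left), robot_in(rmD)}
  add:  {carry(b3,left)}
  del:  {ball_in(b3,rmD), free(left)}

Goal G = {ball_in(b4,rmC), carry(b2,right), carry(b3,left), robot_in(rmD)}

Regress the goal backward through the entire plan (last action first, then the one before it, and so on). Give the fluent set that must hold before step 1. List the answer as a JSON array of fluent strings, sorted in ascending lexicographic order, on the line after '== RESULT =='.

Regress step by step:
  through step 2 (pick(b3,rmD,left)): drop {carry(b3,left)}, keep {ball_in(b4,rmC), carry(b2,right), robot_in(rmD)}, require {ball_in(b3,rmD), free(left), robot_in(rmD)}
    → {ball_in(b3,rmD), ball_in(b4,rmC), carry(b2,right), free(left), robot_in(rmD)}
  through step 1 (go(rmC,rmD)): drop {robot_in(rmD)}, keep {ball_in(b3,rmD), ball_in(b4,rmC), carry(b2,right), free(left)}, require {robot_in(rmC)}
    → {ball_in(b3,rmD), ball_in(b4,rmC), carry(b2,right), free(left), robot_in(rmC)}

== RESULT ==
["ball_in(b3,rmD)", "ball_in(b4,rmC)", "carry(b2,right)", "free(left)", "robot_in(rmC)"]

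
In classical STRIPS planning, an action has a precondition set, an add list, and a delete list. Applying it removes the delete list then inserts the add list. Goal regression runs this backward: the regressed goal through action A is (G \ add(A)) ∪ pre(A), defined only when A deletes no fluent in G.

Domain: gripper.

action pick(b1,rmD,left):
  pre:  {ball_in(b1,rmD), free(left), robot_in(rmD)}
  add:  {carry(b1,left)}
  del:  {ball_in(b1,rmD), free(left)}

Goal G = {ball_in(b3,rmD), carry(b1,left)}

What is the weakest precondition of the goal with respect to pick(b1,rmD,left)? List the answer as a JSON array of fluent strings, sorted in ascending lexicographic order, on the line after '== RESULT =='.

Regress:
  G ∩ del = {}  (empty — regression defined)
  G \ add = {ball_in(b3,rmD), carry(b1,left)} \ {carry(b1,left)} = {ball_in(b3,rmD)}
  ∪ pre   = {ball_in(b3,rmD)} ∪ {ball_in(b1,rmD), free(left), robot_in(rmD)}
          = {ball_in(b1,rmD), ball_in(b3,rmD), free(left), robot_in(rmD)}

== RESULT ==
["ball_in(b1,rmD)", "ball_in(b3,rmD)", "free(left)", "robot_in(rmD)"]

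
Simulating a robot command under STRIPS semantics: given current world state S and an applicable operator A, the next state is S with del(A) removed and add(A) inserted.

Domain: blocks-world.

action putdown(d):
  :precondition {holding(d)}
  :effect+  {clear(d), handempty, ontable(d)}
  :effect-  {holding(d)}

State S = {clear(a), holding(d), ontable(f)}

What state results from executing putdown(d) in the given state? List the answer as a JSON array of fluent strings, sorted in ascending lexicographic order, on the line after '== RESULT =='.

Compute (S \ del) ∪ add:
  pre ⊆ S: {holding(d)} ⊆ S  — applicable
  S \ del = {clear(a), ontable(f)}
  ∪ add   = {clear(a), clear(d), handempty, ontable(d), ontable(f)}

== RESULT ==
["clear(a)", "clear(d)", "handempty", "ontable(d)", "ontable(f)"]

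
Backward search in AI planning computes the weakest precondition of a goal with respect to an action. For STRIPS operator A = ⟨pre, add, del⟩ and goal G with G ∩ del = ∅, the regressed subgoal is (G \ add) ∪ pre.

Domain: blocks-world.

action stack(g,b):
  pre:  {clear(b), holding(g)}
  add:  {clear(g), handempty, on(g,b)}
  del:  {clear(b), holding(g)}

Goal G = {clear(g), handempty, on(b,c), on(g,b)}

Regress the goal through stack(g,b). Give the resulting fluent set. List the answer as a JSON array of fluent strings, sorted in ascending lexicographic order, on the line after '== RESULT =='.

Compute (G \ add) ∪ pre:
  G ∩ del = {}  (empty — regression defined)
  G \ add = {clear(g), handempty, on(b,c), on(g,b)} \ {clear(g), handempty, on(g,b)} = {on(b,c)}
  ∪ pre   = {on(b,c)} ∪ {clear(b), holding(g)}
          = {clear(b), holding(g), on(b,c)}

== RESULT ==
["clear(b)", "holding(g)", "on(b,c)"]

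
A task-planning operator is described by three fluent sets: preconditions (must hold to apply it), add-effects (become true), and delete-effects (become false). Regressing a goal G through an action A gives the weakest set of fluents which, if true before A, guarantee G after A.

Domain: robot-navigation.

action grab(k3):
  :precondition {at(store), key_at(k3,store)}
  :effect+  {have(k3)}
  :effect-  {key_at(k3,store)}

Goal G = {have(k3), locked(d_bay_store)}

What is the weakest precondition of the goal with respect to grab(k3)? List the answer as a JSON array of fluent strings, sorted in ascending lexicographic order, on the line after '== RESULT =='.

Compute (G \ add) ∪ pre:
  G ∩ del = {}  (empty — regression defined)
  G \ add = {have(k3), locked(d_bay_store)} \ {have(k3)} = {locked(d_bay_store)}
  ∪ pre   = {locked(d_bay_store)} ∪ {at(store), key_at(k3,store)}
          = {at(store), key_at(k3,store), locked(d_bay_store)}

== RESULT ==
["at(store)", "key_at(k3,store)", "locked(d_bay_store)"]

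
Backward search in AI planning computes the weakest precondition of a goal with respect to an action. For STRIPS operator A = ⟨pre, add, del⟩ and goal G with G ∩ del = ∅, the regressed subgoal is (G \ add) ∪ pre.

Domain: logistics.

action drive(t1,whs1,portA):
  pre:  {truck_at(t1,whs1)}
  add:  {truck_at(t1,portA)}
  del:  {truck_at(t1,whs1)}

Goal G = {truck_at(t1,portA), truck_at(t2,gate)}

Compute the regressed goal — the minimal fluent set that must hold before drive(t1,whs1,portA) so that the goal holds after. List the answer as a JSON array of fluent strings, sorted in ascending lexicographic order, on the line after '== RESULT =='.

Regress:
  G ∩ del = {}  (empty — regression defined)
  G \ add = {truck_at(t1,portA), truck_at(t2,gate)} \ {truck_at(t1,portA)} = {truck_at(t2,gate)}
  ∪ pre   = {truck_at(t2,gate)} ∪ {truck_at(t1,whs1)}
          = {truck_at(t1,whs1), truck_at(t2,gate)}

== RESULT ==
["truck_at(t1,whs1)", "truck_at(t2,gate)"]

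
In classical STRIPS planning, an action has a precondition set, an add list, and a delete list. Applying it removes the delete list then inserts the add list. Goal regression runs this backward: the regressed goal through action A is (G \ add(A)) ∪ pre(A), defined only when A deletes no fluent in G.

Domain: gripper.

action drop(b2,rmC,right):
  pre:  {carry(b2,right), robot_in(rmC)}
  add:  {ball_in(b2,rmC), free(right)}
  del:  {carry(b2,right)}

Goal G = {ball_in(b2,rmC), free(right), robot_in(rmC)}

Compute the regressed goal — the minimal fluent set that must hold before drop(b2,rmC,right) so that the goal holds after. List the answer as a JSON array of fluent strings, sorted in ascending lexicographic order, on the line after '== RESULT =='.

Regress:
  G ∩ del = {}  (empty — regression defined)
  G \ add = {ball_in(b2,rmC), free(right), robot_in(rmC)} \ {ball_in(b2,rmC), free(right)} = {robot_in(rmC)}
  ∪ pre   = {robot_in(rmC)} ∪ {carry(b2,right), robot_in(rmC)}
          = {carry(b2,right), robot_in(rmC)}

== RESULT ==
["carry(b2,right)", "robot_in(rmC)"]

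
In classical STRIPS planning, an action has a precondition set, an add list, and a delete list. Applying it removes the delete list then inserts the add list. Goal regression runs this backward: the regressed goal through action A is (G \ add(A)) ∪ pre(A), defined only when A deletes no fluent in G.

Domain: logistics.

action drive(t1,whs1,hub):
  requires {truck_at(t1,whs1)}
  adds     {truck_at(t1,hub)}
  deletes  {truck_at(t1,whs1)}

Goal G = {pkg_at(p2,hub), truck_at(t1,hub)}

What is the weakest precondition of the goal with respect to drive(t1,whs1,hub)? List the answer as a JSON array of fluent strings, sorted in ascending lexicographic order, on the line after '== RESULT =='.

Regress:
  G ∩ del = {}  (empty — regression defined)
  G \ add = {pkg_at(p2,hub), truck_at(t1,hub)} \ {truck_at(t1,hub)} = {pkg_at(p2,hub)}
  ∪ pre   = {pkg_at(p2,hub)} ∪ {truck_at(t1,whs1)}
          = {pkg_at(p2,hub), truck_at(t1,whs1)}

== RESULT ==
["pkg_at(p2,hub)", "truck_at(t1,whs1)"]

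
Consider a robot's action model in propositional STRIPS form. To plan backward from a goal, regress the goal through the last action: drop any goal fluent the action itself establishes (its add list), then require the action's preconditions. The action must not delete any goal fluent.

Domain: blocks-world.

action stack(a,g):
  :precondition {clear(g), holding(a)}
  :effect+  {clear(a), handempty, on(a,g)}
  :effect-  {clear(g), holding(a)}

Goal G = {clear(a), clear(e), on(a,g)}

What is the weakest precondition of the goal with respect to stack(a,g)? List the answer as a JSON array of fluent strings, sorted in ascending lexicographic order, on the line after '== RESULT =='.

Compute (G \ add) ∪ pre:
  G ∩ del = {}  (empty — regression defined)
  G \ add = {clear(a), clear(e), on(a,g)} \ {clear(a), handempty, on(a,g)} = {clear(e)}
  ∪ pre   = {clear(e)} ∪ {clear(g), holding(a)}
          = {clear(e), clear(g), holding(a)}

== RESULT ==
["clear(e)", "clear(g)", "holding(a)"]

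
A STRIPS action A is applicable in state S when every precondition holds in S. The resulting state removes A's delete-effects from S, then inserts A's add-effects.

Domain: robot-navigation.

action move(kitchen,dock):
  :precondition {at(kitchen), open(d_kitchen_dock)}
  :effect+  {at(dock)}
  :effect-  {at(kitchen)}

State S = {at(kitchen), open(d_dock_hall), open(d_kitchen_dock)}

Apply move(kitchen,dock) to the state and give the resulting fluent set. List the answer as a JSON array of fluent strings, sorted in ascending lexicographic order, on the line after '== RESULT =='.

Progress:
  pre ⊆ S: {at(kitchen), open(d_kitchen_dock)} ⊆ S  — applicable
  S \ del = {open(d_dock_hall), open(d_kitchen_dock)}
  ∪ add   = {at(dock), open(d_dock_hall), open(d_kitchen_dock)}

== RESULT ==
["at(dock)", "open(d_dock_hall)", "open(d_kitchen_dock)"]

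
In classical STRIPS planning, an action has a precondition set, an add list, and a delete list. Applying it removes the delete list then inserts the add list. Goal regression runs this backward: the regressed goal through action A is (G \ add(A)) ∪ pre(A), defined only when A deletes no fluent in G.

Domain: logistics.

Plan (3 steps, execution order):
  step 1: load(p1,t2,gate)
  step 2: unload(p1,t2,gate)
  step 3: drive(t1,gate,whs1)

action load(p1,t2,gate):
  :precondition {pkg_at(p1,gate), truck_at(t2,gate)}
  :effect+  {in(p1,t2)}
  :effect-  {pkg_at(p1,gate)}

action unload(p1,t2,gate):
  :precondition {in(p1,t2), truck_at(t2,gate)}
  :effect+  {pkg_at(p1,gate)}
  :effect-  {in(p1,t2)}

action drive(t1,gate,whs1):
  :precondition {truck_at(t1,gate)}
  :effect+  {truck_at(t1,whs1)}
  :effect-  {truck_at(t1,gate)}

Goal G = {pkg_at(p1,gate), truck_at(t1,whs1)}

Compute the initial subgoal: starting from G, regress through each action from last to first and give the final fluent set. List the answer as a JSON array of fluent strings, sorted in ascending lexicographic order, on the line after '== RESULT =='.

Regress step by step:
  through step 3 (drive(t1,gate,whs1)): drop {truck_at(t1,whs1)}, keep {pkg_at(p1,gate)}, require {truck_at(t1,gate)}
    → {pkg_at(p1,gate), truck_at(t1,gate)}
  through step 2 (unload(p1,t2,gate)): drop {pkg_at(p1,gate)}, keep {truck_at(t1,gate)}, require {in(p1,t2), truck_at(t2,gate)}
    → {in(p1,t2), truck_at(t1,gate), truck_at(t2,gate)}
  through step 1 (load(p1,t2,gate)): drop {in(p1,t2)}, keep {truck_at(t1,gate), truck_at(t2,gate)}, require {pkg_at(p1,gate), truck_at(t2,gate)}
    → {pkg_at(p1,gate), truck_at(t1,gate), truck_at(t2,gate)}

== RESULT ==
["pkg_at(p1,gate)", "truck_at(t1,gate)", "truck_at(t2,gate)"]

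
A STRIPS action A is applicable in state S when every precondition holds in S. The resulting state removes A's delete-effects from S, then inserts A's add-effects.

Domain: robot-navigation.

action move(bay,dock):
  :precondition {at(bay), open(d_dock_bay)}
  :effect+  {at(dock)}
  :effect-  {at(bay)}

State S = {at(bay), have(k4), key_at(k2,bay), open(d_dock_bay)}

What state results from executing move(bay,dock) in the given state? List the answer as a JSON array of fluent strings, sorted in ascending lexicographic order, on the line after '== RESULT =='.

Progress:
  pre ⊆ S: {at(bay), open(d_dock_bay)} ⊆ S  — applicable
  S \ del = {have(k4), key_at(k2,bay), open(d_dock_bay)}
  ∪ add   = {at(dock), have(k4), key_at(k2,bay), open(d_dock_bay)}

== RESULT ==
["at(dock)", "have(k4)", "key_at(k2,bay)", "open(d_dock_bay)"]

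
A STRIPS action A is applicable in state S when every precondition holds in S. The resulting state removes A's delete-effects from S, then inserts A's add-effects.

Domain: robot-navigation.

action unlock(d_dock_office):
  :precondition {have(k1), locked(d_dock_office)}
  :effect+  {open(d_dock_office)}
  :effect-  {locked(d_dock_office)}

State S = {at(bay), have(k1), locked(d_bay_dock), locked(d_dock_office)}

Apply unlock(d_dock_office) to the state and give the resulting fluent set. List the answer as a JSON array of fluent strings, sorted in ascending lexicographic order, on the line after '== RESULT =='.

Progress:
  pre ⊆ S: {have(k1), locked(d_dock_office)} ⊆ S  — applicable
  S \ del = {at(bay), have(k1), locked(d_bay_dock)}
  ∪ add   = {at(bay), have(k1), locked(d_bay_dock), open(d_dock_office)}

== RESULT ==
["at(bay)", "have(k1)", "locked(d_bay_dock)", "open(d_dock_office)"]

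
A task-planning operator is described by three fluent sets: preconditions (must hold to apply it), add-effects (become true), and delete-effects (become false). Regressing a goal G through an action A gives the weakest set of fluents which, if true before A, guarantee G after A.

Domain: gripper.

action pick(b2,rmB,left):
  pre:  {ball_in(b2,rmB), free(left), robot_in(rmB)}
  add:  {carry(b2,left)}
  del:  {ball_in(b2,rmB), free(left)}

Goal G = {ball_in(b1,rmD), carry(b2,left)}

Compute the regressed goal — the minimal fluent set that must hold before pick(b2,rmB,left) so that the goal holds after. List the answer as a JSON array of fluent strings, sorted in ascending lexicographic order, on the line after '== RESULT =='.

Compute (G \ add) ∪ pre:
  G ∩ del = {}  (empty — regression defined)
  G \ add = {ball_in(b1,rmD), carry(b2,left)} \ {carry(b2,left)} = {ball_in(b1,rmD)}
  ∪ pre   = {ball_in(b1,rmD)} ∪ {ball_in(b2,rmB), free(left), robot_in(rmB)}
          = {ball_in(b1,rmD), ball_in(b2,rmB), free(left), robot_in(rmB)}

== RESULT ==
["ball_in(b1,rmD)", "ball_in(b2,rmB)", "free(left)", "robot_in(rmB)"]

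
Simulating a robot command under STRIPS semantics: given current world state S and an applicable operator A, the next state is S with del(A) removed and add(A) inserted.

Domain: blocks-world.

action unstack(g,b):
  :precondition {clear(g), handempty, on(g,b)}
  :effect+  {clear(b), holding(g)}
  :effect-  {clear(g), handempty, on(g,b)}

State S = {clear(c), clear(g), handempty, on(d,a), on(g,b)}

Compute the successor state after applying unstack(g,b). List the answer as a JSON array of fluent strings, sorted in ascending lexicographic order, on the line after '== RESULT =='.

Compute (S \ del) ∪ add:
  pre ⊆ S: {clear(g), handempty, on(g,b)} ⊆ S  — applicable
  S \ del = {clear(c), on(d,a)}
  ∪ add   = {clear(b), clear(c), holding(g), on(d,a)}

== RESULT ==
["clear(b)", "clear(c)", "holding(g)", "on(d,a)"]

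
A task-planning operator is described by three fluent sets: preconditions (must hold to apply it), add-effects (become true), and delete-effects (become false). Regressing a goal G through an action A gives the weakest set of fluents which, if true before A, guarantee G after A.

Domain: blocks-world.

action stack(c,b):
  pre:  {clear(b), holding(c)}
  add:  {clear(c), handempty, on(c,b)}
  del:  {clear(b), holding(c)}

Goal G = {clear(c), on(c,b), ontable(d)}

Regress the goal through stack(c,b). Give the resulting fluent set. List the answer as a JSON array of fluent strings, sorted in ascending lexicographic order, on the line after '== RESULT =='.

Compute (G \ add) ∪ pre:
  G ∩ del = {}  (empty — regression defined)
  G \ add = {clear(c), on(c,b), ontable(d)} \ {clear(c), handempty, on(c,b)} = {ontable(d)}
  ∪ pre   = {ontable(d)} ∪ {clear(b), holding(c)}
          = {clear(b), holding(c), ontable(d)}

== RESULT ==
["clear(b)", "holding(c)", "ontable(d)"]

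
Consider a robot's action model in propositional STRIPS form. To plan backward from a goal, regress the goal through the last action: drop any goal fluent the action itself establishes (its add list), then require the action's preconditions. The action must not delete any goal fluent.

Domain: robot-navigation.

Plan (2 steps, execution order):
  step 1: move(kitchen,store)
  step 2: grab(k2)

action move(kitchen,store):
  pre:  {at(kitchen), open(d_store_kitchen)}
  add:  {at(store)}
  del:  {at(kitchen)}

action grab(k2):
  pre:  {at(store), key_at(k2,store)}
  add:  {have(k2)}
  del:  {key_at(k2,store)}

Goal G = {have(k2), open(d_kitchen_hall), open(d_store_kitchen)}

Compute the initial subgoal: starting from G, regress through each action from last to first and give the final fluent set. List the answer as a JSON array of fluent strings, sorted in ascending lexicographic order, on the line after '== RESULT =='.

Work backward from the goal:
  through step 2 (grab(k2)): drop {have(k2)}, keep {open(d_kitchen_hall), open(d_store_kitchen)}, require {at(store), key_at(k2,store)}
    → {at(store), key_at(k2,store), open(d_kitchen_hall), open(d_store_kitchen)}
  through step 1 (move(kitchen,store)): drop {at(store)}, keep {key_at(k2,store), open(d_kitchen_hall), open(d_store_kitchen)}, require {at(kitchen), open(d_store_kitchen)}
    → {at(kitchen), key_at(k2,store), open(d_kitchen_hall), open(d_store_kitchen)}

== RESULT ==
["at(kitchen)", "key_at(k2,store)", "open(d_kitchen_hall)", "open(d_store_kitchen)"]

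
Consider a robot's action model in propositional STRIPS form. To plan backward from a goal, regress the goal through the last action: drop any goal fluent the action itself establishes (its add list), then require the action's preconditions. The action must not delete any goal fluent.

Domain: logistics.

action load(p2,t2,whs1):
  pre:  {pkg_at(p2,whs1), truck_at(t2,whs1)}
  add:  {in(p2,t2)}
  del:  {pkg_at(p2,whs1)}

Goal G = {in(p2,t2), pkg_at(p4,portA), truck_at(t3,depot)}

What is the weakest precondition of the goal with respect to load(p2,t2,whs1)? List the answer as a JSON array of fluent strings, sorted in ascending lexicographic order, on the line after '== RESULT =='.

Compute (G \ add) ∪ pre:
  G ∩ del = {}  (empty — regression defined)
  G \ add = {in(p2,t2), pkg_at(p4,portA), truck_at(t3,depot)} \ {in(p2,t2)} = {pkg_at(p4,portA), truck_at(t3,depot)}
  ∪ pre   = {pkg_at(p4,portA), truck_at(t3,depot)} ∪ {pkg_at(p2,whs1), truck_at(t2,whs1)}
          = {pkg_at(p2,whs1), pkg_at(p4,portA), truck_at(t2,whs1), truck_at(t3,depot)}

== RESULT ==
["pkg_at(p2,whs1)", "pkg_at(p4,portA)", "truck_at(t2,whs1)", "truck_at(t3,depot)"]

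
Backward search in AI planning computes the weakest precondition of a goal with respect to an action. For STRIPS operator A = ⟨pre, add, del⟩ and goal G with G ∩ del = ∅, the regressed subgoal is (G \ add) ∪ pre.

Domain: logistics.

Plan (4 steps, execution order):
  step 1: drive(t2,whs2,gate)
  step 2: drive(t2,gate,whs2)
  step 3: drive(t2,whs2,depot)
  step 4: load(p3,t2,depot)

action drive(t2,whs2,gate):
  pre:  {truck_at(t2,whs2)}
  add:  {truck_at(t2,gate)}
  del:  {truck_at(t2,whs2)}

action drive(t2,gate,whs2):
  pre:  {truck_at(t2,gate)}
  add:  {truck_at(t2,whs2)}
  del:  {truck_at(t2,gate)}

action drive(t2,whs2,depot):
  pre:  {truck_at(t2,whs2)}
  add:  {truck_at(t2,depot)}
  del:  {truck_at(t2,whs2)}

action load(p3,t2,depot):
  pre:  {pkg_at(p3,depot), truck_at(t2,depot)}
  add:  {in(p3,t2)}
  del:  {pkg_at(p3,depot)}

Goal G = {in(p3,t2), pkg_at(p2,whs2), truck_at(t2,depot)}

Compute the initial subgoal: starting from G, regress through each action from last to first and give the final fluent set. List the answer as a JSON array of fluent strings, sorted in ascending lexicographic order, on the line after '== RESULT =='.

Regress step by step:
  through step 4 (load(p3,t2,depot)): drop {in(p3,t2)}, keep {pkg_at(p2,whs2), truck_at(t2,depot)}, require {pkg_at(p3,depot), truck_at(t2,depot)}
    → {pkg_at(p2,whs2), pkg_at(p3,depot), truck_at(t2,depot)}
  through step 3 (drive(t2,whs2,depot)): drop {truck_at(t2,depot)}, keep {pkg_at(p2,whs2), pkg_at(p3,depot)}, require {truck_at(t2,whs2)}
    → {pkg_at(p2,whs2), pkg_at(p3,depot), truck_at(t2,whs2)}
  through step 2 (drive(t2,gate,whs2)): drop {truck_at(t2,whs2)}, keep {pkg_at(p2,whs2), pkg_at(p3,depot)}, require {truck_at(t2,gate)}
    → {pkg_at(p2,whs2), pkg_at(p3,depot), truck_at(t2,gate)}
  through step 1 (drive(t2,whs2,gate)): drop {truck_at(t2,gate)}, keep {pkg_at(p2,whs2), pkg_at(p3,depot)}, require {truck_at(t2,whs2)}
    → {pkg_at(p2,whs2), pkg_at(p3,depot), truck_at(t2,whs2)}

== RESULT ==
["pkg_at(p2,whs2)", "pkg_at(p3,depot)", "truck_at(t2,whs2)"]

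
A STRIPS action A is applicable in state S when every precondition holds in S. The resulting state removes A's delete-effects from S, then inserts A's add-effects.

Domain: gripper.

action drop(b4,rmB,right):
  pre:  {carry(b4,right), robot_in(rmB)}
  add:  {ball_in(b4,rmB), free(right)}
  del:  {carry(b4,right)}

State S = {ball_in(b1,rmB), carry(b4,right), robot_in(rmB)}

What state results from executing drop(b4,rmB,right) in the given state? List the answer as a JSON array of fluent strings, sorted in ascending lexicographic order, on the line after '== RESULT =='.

Compute (S \ del) ∪ add:
  pre ⊆ S: {carry(b4,right), robot_in(rmB)} ⊆ S  — applicable
  S \ del = {ball_in(b1,rmB), robot_in(rmB)}
  ∪ add   = {ball_in(b1,rmB), ball_in(b4,rmB), free(right), robot_in(rmB)}

== RESULT ==
["ball_in(b1,rmB)", "ball_in(b4,rmB)", "free(right)", "robot_in(rmB)"]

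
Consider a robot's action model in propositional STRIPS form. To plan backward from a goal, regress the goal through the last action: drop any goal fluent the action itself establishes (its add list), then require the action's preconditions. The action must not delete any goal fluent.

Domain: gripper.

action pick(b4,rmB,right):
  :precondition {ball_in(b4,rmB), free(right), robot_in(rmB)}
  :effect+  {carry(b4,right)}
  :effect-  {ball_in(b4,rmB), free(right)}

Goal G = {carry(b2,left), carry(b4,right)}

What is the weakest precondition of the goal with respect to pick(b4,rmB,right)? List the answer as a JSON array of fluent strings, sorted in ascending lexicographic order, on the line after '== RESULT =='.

Regress:
  G ∩ del = {}  (empty — regression defined)
  G \ add = {carry(b2,left), carry(b4,right)} \ {carry(b4,right)} = {carry(b2,left)}
  ∪ pre   = {carry(b2,left)} ∪ {ball_in(b4,rmB), free(right), robot_in(rmB)}
          = {ball_in(b4,rmB), carry(b2,left), free(right), robot_in(rmB)}

== RESULT ==
["ball_in(b4,rmB)", "carry(b2,left)", "free(right)", "robot_in(rmB)"]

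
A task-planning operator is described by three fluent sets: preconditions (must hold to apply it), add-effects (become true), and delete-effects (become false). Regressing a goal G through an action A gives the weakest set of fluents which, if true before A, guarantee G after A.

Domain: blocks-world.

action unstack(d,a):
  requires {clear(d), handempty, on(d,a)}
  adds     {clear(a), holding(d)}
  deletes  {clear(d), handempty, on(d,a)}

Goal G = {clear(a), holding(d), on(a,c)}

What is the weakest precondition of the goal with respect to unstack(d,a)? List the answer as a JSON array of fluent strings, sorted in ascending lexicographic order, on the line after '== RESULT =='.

Regress:
  G ∩ del = {}  (empty — regression defined)
  G \ add = {clear(a), holding(d), on(a,c)} \ {clear(a), holding(d)} = {on(a,c)}
  ∪ pre   = {on(a,c)} ∪ {clear(d), handempty, on(d,a)}
          = {clear(d), handempty, on(a,c), on(d,a)}

== RESULT ==
["clear(d)", "handempty", "on(a,c)", "on(d,a)"]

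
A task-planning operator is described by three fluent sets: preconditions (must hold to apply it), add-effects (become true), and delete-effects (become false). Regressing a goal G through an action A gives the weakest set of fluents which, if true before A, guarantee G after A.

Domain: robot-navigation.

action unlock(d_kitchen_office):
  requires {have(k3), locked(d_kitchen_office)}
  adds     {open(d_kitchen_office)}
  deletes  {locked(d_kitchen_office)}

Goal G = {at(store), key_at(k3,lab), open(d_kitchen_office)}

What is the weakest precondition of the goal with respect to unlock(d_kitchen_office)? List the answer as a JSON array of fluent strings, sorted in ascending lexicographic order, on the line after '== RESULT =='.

Compute (G \ add) ∪ pre:
  G ∩ del = {}  (empty — regression defined)
  G \ add = {at(store), key_at(k3,lab), open(d_kitchen_office)} \ {open(d_kitchen_office)} = {at(store), key_at(k3,lab)}
  ∪ pre   = {at(store), key_at(k3,lab)} ∪ {have(k3), locked(d_kitchen_office)}
          = {at(store), have(k3), key_at(k3,lab), locked(d_kitchen_office)}

== RESULT ==
["at(store)", "have(k3)", "key_at(k3,lab)", "locked(d_kitchen_office)"]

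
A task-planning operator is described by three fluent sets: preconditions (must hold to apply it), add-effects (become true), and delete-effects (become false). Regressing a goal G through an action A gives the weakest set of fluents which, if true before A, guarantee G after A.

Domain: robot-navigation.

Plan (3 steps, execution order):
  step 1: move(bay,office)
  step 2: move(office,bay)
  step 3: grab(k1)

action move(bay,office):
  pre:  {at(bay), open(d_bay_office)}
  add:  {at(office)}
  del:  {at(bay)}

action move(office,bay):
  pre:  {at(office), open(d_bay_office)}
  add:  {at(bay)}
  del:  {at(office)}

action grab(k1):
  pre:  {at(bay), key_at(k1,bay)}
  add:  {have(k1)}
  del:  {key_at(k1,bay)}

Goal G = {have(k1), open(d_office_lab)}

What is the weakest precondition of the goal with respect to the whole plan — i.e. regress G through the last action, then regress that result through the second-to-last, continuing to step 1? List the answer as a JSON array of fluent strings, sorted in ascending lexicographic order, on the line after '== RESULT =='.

Work backward from the goal:
  through step 3 (grab(k1)): drop {have(k1)}, keep {open(d_office_lab)}, require {at(bay), key_at(k1,bay)}
    → {at(bay), key_at(k1,bay), open(d_office_lab)}
  through step 2 (move(office,bay)): drop {at(bay)}, keep {key_at(k1,bay), open(d_office_lab)}, require {at(office), open(d_bay_office)}
    → {at(office), key_at(k1,bay), open(d_bay_office), open(d_office_lab)}
  through step 1 (move(bay,office)): drop {at(office)}, keep {key_at(k1,bay), open(d_bay_office), open(d_office_lab)}, require {at(bay), open(d_bay_office)}
    → {at(bay), key_at(k1,bay), open(d_bay_office), open(d_office_lab)}

== RESULT ==
["at(bay)", "key_at(k1,bay)", "open(d_bay_office)", "open(d_office_lab)"]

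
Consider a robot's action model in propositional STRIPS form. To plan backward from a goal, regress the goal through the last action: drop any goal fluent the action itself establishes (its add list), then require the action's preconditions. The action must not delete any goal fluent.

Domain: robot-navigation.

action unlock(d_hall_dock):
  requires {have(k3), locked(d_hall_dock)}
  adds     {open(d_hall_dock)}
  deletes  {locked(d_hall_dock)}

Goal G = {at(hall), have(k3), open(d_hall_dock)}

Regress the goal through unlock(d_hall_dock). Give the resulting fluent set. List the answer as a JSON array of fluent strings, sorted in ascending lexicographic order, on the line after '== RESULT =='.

Compute (G \ add) ∪ pre:
  G ∩ del = {}  (empty — regression defined)
  G \ add = {at(hall), have(k3), open(d_hall_dock)} \ {open(d_hall_dock)} = {at(hall), have(k3)}
  ∪ pre   = {at(hall), have(k3)} ∪ {have(k3), locked(d_hall_dock)}
          = {at(hall), have(k3), locked(d_hall_dock)}

== RESULT ==
["at(hall)", "have(k3)", "locked(d_hall_dock)"]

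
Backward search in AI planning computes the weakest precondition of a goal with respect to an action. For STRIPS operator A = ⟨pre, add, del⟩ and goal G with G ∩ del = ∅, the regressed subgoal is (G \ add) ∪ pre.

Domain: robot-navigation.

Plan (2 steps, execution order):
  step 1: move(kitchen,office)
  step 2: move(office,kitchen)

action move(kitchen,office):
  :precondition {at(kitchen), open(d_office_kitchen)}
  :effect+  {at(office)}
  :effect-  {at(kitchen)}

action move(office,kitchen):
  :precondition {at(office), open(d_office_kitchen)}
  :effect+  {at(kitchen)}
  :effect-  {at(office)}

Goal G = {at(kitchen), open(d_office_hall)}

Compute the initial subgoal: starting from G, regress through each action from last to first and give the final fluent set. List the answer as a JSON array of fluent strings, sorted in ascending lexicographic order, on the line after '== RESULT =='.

Regress step by step:
  through step 2 (move(office,kitchen)): drop {at(kitchen)}, keep {open(d_office_hall)}, require {at(office), open(d_office_kitchen)}
    → {at(office), open(d_office_hall), open(d_office_kitchen)}
  through step 1 (move(kitchen,office)): drop {at(office)}, keep {open(d_office_hall), open(d_office_kitchen)}, require {at(kitchen), open(d_office_kitchen)}
    → {at(kitchen), open(d_office_hall), open(d_office_kitchen)}

== RESULT ==
["at(kitchen)", "open(d_office_hall)", "open(d_office_kitchen)"]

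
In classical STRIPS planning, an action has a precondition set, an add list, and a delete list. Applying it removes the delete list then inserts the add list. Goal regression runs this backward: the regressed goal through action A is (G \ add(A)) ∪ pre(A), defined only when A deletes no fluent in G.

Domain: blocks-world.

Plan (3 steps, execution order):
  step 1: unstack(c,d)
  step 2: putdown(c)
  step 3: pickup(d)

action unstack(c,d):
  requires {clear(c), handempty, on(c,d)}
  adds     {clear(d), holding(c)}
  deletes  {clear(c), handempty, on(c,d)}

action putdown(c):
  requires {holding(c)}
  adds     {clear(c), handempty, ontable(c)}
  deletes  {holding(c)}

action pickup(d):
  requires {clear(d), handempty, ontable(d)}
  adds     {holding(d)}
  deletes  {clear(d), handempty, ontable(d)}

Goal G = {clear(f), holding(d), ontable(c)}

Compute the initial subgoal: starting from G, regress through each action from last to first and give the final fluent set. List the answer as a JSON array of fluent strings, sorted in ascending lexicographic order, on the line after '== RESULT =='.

Work backward from the goal:
  through step 3 (pickup(d)): drop {holding(d)}, keep {clear(f), ontable(c)}, require {clear(d), handempty, ontable(d)}
    → {clear(d), clear(f), handempty, ontable(c), ontable(d)}
  through step 2 (putdown(c)): drop {handempty, ontable(c)}, keep {clear(d), clear(f), ontable(d)}, require {holding(c)}
    → {clear(d), clear(f), holding(c), ontable(d)}
  through step 1 (unstack(c,d)): drop {clear(d), holding(c)}, keep {clear(f), ontable(d)}, require {clear(c), handempty, on(c,d)}
    → {clear(c), clear(f), handempty, on(c,d), ontable(d)}

== RESULT ==
["clear(c)", "clear(f)", "handempty", "on(c,d)", "ontable(d)"]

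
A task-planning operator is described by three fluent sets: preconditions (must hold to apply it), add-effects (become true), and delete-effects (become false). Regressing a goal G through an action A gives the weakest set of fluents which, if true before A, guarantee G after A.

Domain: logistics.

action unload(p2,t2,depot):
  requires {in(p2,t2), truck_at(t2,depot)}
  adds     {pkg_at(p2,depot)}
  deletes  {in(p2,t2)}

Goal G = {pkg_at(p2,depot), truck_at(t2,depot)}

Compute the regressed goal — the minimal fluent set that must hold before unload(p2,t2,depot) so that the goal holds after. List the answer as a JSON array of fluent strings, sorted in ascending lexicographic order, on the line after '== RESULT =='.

Regress:
  G ∩ del = {}  (empty — regression defined)
  G \ add = {pkg_at(p2,depot), truck_at(t2,depot)} \ {pkg_at(p2,depot)} = {truck_at(t2,depot)}
  ∪ pre   = {truck_at(t2,depot)} ∪ {in(p2,t2), truck_at(t2,depot)}
          = {in(p2,t2), truck_at(t2,depot)}

== RESULT ==
["in(p2,t2)", "truck_at(t2,depot)"]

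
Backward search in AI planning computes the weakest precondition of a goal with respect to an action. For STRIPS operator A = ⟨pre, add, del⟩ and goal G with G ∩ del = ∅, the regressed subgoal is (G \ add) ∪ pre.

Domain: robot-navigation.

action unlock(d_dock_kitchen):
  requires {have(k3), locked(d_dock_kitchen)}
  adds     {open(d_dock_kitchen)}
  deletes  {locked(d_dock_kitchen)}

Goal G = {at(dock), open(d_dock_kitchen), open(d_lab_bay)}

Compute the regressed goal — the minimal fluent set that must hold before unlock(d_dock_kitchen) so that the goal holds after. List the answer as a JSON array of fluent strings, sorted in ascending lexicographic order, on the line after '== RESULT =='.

Regress:
  G ∩ del = {}  (empty — regression defined)
  G \ add = {at(dock), open(d_dock_kitchen), open(d_lab_bay)} \ {open(d_dock_kitchen)} = {at(dock), open(d_lab_bay)}
  ∪ pre   = {at(dock), open(d_lab_bay)} ∪ {have(k3), locked(d_dock_kitchen)}
          = {at(dock), have(k3), locked(d_dock_kitchen), open(d_lab_bay)}

== RESULT ==
["at(dock)", "have(k3)", "locked(d_dock_kitchen)", "open(d_lab_bay)"]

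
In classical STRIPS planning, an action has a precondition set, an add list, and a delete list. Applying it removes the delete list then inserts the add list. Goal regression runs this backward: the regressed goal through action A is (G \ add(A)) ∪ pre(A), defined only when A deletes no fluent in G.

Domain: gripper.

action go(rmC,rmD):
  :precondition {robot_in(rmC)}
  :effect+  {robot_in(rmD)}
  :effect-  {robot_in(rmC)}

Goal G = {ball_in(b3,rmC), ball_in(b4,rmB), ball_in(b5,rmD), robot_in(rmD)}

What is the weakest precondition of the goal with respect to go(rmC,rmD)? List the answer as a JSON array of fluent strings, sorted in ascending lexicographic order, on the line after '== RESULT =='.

Regress:
  G ∩ del = {}  (empty — regression defined)
  G \ add = {ball_in(b3,rmC), ball_in(b4,rmB), ball_in(b5,rmD), robot_in(rmD)} \ {robot_in(rmD)} = {ball_in(b3,rmC), ball_in(b4,rmB), ball_in(b5,rmD)}
  ∪ pre   = {ball_in(b3,rmC), ball_in(b4,rmB), ball_in(b5,rmD)} ∪ {robot_in(rmC)}
          = {ball_in(b3,rmC), ball_in(b4,rmB), ball_in(b5,rmD), robot_in(rmC)}

== RESULT ==
["ball_in(b3,rmC)", "ball_in(b4,rmB)", "ball_in(b5,rmD)", "robot_in(rmC)"]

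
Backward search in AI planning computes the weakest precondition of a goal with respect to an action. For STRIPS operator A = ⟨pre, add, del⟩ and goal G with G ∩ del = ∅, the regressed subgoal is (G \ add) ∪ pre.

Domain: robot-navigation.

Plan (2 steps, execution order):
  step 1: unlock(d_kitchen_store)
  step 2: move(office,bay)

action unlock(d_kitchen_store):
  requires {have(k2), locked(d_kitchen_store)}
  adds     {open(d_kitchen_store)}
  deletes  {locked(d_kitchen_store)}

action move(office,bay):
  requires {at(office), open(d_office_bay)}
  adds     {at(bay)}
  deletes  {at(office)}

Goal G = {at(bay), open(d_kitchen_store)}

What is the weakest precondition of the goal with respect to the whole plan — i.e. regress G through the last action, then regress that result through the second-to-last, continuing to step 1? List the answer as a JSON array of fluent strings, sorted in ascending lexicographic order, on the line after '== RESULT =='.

Work backward from the goal:
  through step 2 (move(office,bay)): drop {at(bay)}, keep {open(d_kitchen_store)}, require {at(office), open(d_office_bay)}
    → {at(office), open(d_kitchen_store), open(d_office_bay)}
  through step 1 (unlock(d_kitchen_store)): drop {open(d_kitchen_store)}, keep {at(office), open(d_office_bay)}, require {have(k2), locked(d_kitchen_store)}
    → {at(office), have(k2), locked(d_kitchen_store), open(d_office_bay)}

== RESULT ==
["at(office)", "have(k2)", "locked(d_kitchen_store)", "open(d_office_bay)"]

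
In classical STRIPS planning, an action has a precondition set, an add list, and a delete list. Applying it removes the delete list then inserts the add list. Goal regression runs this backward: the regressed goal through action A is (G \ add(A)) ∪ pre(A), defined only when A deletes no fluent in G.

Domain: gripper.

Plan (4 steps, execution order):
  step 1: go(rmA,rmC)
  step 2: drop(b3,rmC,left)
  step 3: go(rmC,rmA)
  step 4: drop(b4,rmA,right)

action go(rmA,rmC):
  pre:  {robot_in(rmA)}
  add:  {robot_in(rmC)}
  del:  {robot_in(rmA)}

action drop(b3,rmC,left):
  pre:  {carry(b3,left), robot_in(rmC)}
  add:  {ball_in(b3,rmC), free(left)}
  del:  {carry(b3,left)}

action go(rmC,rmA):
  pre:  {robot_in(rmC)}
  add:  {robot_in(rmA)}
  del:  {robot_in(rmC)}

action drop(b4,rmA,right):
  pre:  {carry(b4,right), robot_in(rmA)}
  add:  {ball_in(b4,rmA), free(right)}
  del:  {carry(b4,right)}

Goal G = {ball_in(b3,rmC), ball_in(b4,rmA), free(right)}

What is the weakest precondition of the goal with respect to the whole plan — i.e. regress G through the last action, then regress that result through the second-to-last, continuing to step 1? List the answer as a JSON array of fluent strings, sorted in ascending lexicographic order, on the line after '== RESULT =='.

Regress step by step:
  through step 4 (drop(b4,rmA,right)): drop {ball_in(b4,rmA), free(right)}, keep {ball_in(b3,rmC)}, require {carry(b4,right), robot_in(rmA)}
    → {ball_in(b3,rmC), carry(b4,right), robot_in(rmA)}
  through step 3 (go(rmC,rmA)): drop {robot_in(rmA)}, keep {ball_in(b3,rmC), carry(b4,right)}, require {robot_in(rmC)}
    → {ball_in(b3,rmC), carry(b4,right), robot_in(rmC)}
  through step 2 (drop(b3,rmC,left)): drop {ball_in(b3,rmC)}, keep {carry(b4,right), robot_in(rmC)}, require {carry(b3,left), robot_in(rmC)}
    → {carry(b3,left), carry(b4,right), robot_in(rmC)}
  through step 1 (go(rmA,rmC)): drop {robot_in(rmC)}, keep {carry(b3,left), carry(b4,right)}, require {robot_in(rmA)}
    → {carry(b3,left), carry(b4,right), robot_in(rmA)}

== RESULT ==
["carry(b3,left)", "carry(b4,right)", "robot_in(rmA)"]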